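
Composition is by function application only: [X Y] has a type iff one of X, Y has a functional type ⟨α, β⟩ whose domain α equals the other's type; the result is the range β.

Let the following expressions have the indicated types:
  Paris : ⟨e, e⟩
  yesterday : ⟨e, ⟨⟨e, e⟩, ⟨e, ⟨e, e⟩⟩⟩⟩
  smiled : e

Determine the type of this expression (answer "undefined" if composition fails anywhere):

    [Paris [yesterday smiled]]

[yesterday smiled]: yesterday is ⟨e, ⟨⟨e, e⟩, ⟨e, ⟨e, e⟩⟩⟩⟩, smiled is e; result ⟨⟨e, e⟩, ⟨e, ⟨e, e⟩⟩⟩.
[Paris [yesterday smiled]]: [yesterday smiled] is ⟨⟨e, e⟩, ⟨e, ⟨e, e⟩⟩⟩, Paris is ⟨e, e⟩; result ⟨e, ⟨e, e⟩⟩.

⟨e, ⟨e, e⟩⟩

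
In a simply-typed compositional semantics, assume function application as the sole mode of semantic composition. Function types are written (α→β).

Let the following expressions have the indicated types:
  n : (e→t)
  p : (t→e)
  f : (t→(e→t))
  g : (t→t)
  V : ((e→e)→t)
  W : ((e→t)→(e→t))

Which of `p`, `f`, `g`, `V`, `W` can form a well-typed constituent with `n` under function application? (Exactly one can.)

W

p : (t→e) — neither side's domain matches the other.
f : (t→(e→t)) — neither side's domain matches the other.
g : (t→t) — neither side's domain matches the other.
V : ((e→e)→t) — neither side's domain matches the other.
W — combines: W : ((e→t)→(e→t)) takes n : (e→t) as argument, giving (e→t).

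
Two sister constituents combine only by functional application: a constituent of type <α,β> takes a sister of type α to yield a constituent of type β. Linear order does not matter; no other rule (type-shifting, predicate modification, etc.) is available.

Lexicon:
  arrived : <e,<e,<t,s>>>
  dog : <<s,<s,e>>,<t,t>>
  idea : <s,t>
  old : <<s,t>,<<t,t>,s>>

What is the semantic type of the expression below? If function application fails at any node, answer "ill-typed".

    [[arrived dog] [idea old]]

[arrived dog]: <e,<e,<t,s>>> and <<s,<s,e>>,<t,t>> cannot combine by function application — type clash.

ill-typed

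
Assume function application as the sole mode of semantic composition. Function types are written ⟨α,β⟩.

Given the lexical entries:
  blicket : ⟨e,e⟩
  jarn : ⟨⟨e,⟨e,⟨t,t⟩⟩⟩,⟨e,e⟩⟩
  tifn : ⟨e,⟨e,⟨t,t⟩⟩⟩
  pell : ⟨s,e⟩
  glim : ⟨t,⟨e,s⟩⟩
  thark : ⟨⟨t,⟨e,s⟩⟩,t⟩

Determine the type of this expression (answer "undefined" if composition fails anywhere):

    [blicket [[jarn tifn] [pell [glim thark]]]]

undefined

[jarn tifn] — jarn of type ⟨⟨e,⟨e,⟨t,t⟩⟩⟩,⟨e,e⟩⟩ combines with tifn of type ⟨e,⟨e,⟨t,t⟩⟩⟩: type ⟨e,e⟩.
[glim thark] — thark of type ⟨⟨t,⟨e,s⟩⟩,t⟩ combines with glim of type ⟨t,⟨e,s⟩⟩: type t.
[pell [glim thark]]: ⟨s,e⟩ with t — neither is a function whose domain matches the other; composition fails here.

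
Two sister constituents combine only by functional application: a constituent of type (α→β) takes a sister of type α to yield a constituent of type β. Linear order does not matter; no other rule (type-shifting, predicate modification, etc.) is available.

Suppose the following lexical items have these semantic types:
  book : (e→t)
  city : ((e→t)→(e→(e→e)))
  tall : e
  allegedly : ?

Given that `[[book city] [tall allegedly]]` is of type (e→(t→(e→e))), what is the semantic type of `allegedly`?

For [[book city] [tall allegedly]] to have type (e→(t→(e→e))) with [book city] of type (e→(e→e)), [tall allegedly] must be the function: [tall allegedly] : ((e→(e→e))→(e→(t→(e→e)))).
For [tall allegedly] to have type ((e→(e→e))→(e→(t→(e→e)))) with tall of type e, allegedly must be the function: allegedly : (e→((e→(e→e))→(e→(t→(e→e))))).

(e→((e→(e→e))→(e→(t→(e→e)))))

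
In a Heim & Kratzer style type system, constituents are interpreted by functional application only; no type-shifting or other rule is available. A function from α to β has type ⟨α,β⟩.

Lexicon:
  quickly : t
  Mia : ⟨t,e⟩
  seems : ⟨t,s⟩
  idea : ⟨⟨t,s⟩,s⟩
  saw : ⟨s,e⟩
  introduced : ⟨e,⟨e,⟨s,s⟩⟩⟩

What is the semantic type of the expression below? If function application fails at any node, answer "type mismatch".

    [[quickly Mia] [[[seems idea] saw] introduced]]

[quickly Mia]: functor Mia : ⟨t,e⟩, argument quickly : t; result e.
[seems idea]: functor idea : ⟨⟨t,s⟩,s⟩, argument seems : ⟨t,s⟩; result s.
[[seems idea] saw]: functor saw : ⟨s,e⟩, argument [seems idea] : s; result e.
[[[seems idea] saw] introduced]: functor introduced : ⟨e,⟨e,⟨s,s⟩⟩⟩, argument [[seems idea] saw] : e; result ⟨e,⟨s,s⟩⟩.
[[quickly Mia] [[[seems idea] saw] introduced]]: functor [[[seems idea] saw] introduced] : ⟨e,⟨s,s⟩⟩, argument [quickly Mia] : e; result ⟨s,s⟩.

⟨s,s⟩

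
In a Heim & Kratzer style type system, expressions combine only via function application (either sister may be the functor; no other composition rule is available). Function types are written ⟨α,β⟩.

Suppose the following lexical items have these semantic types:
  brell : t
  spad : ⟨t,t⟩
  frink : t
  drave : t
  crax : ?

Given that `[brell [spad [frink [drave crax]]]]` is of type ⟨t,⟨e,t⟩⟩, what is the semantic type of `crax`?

[brell [spad [frink [drave crax]]]] must have type ⟨t,⟨e,t⟩⟩. The sister brell has type t; that is not a function onto ⟨t,⟨e,t⟩⟩, so [spad [frink [drave crax]]] must be the functor, of type ⟨t,⟨t,⟨e,t⟩⟩⟩.
[spad [frink [drave crax]]] must have type ⟨t,⟨t,⟨e,t⟩⟩⟩. The sister spad has type ⟨t,t⟩; that is not a function onto ⟨t,⟨t,⟨e,t⟩⟩⟩, so [frink [drave crax]] must be the functor, of type ⟨⟨t,t⟩,⟨t,⟨t,⟨e,t⟩⟩⟩⟩.
[frink [drave crax]] must have type ⟨⟨t,t⟩,⟨t,⟨t,⟨e,t⟩⟩⟩⟩. The sister frink has type t; that is not a function onto ⟨⟨t,t⟩,⟨t,⟨t,⟨e,t⟩⟩⟩⟩, so [drave crax] must be the functor, of type ⟨t,⟨⟨t,t⟩,⟨t,⟨t,⟨e,t⟩⟩⟩⟩⟩.
[drave crax] must have type ⟨t,⟨⟨t,t⟩,⟨t,⟨t,⟨e,t⟩⟩⟩⟩⟩. The sister drave has type t; that is not a function onto ⟨t,⟨⟨t,t⟩,⟨t,⟨t,⟨e,t⟩⟩⟩⟩⟩, so crax must be the functor, of type ⟨t,⟨t,⟨⟨t,t⟩,⟨t,⟨t,⟨e,t⟩⟩⟩⟩⟩⟩.

⟨t,⟨t,⟨⟨t,t⟩,⟨t,⟨t,⟨e,t⟩⟩⟩⟩⟩⟩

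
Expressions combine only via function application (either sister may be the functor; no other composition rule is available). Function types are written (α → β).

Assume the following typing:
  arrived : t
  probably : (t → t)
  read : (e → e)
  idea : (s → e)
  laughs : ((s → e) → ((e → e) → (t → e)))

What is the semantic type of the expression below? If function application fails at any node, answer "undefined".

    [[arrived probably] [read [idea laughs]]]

e

[arrived probably]: probably is (t → t), arrived is t; result t.
[idea laughs]: laughs is ((s → e) → ((e → e) → (t → e))), idea is (s → e); result ((e → e) → (t → e)).
[read [idea laughs]]: [idea laughs] is ((e → e) → (t → e)), read is (e → e); result (t → e).
[[arrived probably] [read [idea laughs]]]: [read [idea laughs]] is (t → e), [arrived probably] is t; result e.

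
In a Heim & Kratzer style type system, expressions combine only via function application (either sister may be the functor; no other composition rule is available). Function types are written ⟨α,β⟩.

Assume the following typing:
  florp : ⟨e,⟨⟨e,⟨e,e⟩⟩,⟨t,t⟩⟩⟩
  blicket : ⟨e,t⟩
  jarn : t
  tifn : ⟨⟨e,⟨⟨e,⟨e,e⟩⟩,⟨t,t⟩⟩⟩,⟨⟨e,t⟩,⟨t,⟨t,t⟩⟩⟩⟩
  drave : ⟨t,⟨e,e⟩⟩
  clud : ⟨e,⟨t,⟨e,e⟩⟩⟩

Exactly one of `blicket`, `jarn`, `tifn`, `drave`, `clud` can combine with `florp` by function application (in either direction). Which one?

tifn

blicket : ⟨e,t⟩ — does not combine with florp.
jarn : t — does not combine with florp.
tifn — combines: tifn : ⟨⟨e,⟨⟨e,⟨e,e⟩⟩,⟨t,t⟩⟩⟩,⟨⟨e,t⟩,⟨t,⟨t,t⟩⟩⟩⟩ takes florp : ⟨e,⟨⟨e,⟨e,e⟩⟩,⟨t,t⟩⟩⟩ as argument, giving ⟨⟨e,t⟩,⟨t,⟨t,t⟩⟩⟩.
drave : ⟨t,⟨e,e⟩⟩ — does not combine with florp.
clud : ⟨e,⟨t,⟨e,e⟩⟩⟩ — does not combine with florp.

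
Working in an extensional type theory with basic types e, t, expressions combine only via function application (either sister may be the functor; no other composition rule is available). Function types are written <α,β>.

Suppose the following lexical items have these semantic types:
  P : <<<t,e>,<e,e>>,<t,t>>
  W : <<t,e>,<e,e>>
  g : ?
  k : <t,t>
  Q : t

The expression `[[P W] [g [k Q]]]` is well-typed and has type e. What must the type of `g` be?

<t,<<t,t>,e>>

[[P W] [g [k Q]]] is required to be e. [P W] : <t,t> cannot yield e as functor, so [g [k Q]] : <<t,t>,e>.
[g [k Q]] is required to be <<t,t>,e>. [k Q] : t cannot yield <<t,t>,e> as functor, so g : <t,<<t,t>,e>>.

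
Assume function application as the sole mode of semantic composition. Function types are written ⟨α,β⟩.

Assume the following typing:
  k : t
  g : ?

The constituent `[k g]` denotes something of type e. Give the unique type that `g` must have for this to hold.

⟨t,e⟩

At [k g] (required: e): k is t, which is not a function with range e; hence g is the functor — type ⟨t,e⟩.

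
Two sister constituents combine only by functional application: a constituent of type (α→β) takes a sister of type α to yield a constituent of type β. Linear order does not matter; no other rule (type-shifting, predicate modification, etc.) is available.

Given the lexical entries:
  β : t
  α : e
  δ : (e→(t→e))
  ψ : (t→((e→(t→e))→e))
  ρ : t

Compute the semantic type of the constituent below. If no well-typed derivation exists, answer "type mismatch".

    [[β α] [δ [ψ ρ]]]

type mismatch

At [β α]: neither t nor e can take the other as argument; the node is ill-typed.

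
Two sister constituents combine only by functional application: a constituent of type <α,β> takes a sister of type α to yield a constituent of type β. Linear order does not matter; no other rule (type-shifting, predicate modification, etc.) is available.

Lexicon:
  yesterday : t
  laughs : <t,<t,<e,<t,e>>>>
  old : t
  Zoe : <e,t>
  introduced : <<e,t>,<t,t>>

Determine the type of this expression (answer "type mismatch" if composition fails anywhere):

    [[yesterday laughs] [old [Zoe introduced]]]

[yesterday laughs]: laughs is <t,<t,<e,<t,e>>>>, yesterday is t; result <t,<e,<t,e>>>.
[Zoe introduced]: introduced is <<e,t>,<t,t>>, Zoe is <e,t>; result <t,t>.
[old [Zoe introduced]]: [Zoe introduced] is <t,t>, old is t; result t.
[[yesterday laughs] [old [Zoe introduced]]]: [yesterday laughs] is <t,<e,<t,e>>>, [old [Zoe introduced]] is t; result <e,<t,e>>.

<e,<t,e>>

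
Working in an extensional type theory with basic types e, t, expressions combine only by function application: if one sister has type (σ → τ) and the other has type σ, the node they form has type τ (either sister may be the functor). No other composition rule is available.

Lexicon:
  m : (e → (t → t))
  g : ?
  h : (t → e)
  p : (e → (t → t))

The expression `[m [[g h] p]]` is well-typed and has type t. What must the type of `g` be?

[m [[g h] p]] is required to be t. m : (e → (t → t)) cannot yield t as functor, so [[g h] p] : ((e → (t → t)) → t).
[[g h] p] is required to be ((e → (t → t)) → t). p : (e → (t → t)) cannot yield ((e → (t → t)) → t) as functor, so [g h] : ((e → (t → t)) → ((e → (t → t)) → t)).
[g h] is required to be ((e → (t → t)) → ((e → (t → t)) → t)). h : (t → e) cannot yield ((e → (t → t)) → ((e → (t → t)) → t)) as functor, so g : ((t → e) → ((e → (t → t)) → ((e → (t → t)) → t))).

((t → e) → ((e → (t → t)) → ((e → (t → t)) → t)))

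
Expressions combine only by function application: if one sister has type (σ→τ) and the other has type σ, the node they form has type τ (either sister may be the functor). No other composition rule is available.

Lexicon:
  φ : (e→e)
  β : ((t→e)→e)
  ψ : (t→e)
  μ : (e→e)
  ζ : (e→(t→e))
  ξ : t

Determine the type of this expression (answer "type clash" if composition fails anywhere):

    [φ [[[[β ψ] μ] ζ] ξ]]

[β ψ] — β of type ((t→e)→e) combines with ψ of type (t→e): type e.
[[β ψ] μ] — μ of type (e→e) combines with [β ψ] of type e: type e.
[[[β ψ] μ] ζ] — ζ of type (e→(t→e)) combines with [[β ψ] μ] of type e: type (t→e).
[[[[β ψ] μ] ζ] ξ] — [[[β ψ] μ] ζ] of type (t→e) combines with ξ of type t: type e.
[φ [[[[β ψ] μ] ζ] ξ]] — φ of type (e→e) combines with [[[[β ψ] μ] ζ] ξ] of type e: type e.

e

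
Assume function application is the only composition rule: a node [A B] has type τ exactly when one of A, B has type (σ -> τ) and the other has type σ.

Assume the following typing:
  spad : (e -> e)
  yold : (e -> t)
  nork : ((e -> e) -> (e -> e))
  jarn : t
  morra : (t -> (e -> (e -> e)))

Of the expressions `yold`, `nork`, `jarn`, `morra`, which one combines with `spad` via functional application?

nork

yold : (e -> t) — no; spad wants e, and yold wants e.
nork — combines: nork : ((e -> e) -> (e -> e)) takes spad : (e -> e) as argument, giving (e -> e).
jarn : t — no; spad wants e, and jarn wants nothing (atomic).
morra : (t -> (e -> (e -> e))) — no; spad wants e, and morra wants t.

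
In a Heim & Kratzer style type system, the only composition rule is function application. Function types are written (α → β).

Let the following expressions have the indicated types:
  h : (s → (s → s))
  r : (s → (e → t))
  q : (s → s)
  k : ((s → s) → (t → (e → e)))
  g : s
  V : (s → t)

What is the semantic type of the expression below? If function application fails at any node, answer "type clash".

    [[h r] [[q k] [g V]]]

At [h r]: neither (s → (s → s)) nor (s → (e → t)) can take the other as argument; the node is ill-typed.

type clash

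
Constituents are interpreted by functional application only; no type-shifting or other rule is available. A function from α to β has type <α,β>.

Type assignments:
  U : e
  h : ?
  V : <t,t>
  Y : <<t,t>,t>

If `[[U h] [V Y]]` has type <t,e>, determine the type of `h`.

<e,<t,<t,e>>>

[[U h] [V Y]] must have type <t,e>. The sister [V Y] has type t; that is not a function onto <t,e>, so [U h] must be the functor, of type <t,<t,e>>.
[U h] must have type <t,<t,e>>. The sister U has type e; that is not a function onto <t,<t,e>>, so h must be the functor, of type <e,<t,<t,e>>>.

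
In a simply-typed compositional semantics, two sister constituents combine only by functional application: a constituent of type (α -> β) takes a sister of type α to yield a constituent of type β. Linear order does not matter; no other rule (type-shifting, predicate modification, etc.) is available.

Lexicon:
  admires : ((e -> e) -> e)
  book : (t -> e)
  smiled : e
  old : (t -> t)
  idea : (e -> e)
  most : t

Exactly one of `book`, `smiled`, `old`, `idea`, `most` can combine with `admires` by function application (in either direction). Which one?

idea

book : (t -> e) — does not combine with admires.
smiled : e — does not combine with admires.
old : (t -> t) — does not combine with admires.
idea — combines: admires : ((e -> e) -> e) takes idea : (e -> e) as argument, giving e.
most : t — does not combine with admires.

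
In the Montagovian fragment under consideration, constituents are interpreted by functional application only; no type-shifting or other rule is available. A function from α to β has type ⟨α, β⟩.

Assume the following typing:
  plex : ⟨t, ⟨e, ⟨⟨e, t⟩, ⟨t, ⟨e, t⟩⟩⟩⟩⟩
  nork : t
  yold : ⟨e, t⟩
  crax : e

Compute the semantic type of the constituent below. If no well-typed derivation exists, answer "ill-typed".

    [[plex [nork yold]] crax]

At [nork yold]: neither t nor ⟨e, t⟩ can take the other as argument; the node is ill-typed.

ill-typed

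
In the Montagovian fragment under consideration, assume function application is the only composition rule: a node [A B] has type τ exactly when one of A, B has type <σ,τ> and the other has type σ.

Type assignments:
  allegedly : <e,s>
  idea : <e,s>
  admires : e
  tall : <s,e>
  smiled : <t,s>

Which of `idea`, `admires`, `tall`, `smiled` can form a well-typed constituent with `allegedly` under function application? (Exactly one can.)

idea : <e,s> — allegedly needs e; idea needs e; neither fits.
admires — combines: allegedly : <e,s> takes admires : e as argument, giving s.
tall : <s,e> — allegedly needs e; tall needs s; neither fits.
smiled : <t,s> — allegedly needs e; smiled needs t; neither fits.

admires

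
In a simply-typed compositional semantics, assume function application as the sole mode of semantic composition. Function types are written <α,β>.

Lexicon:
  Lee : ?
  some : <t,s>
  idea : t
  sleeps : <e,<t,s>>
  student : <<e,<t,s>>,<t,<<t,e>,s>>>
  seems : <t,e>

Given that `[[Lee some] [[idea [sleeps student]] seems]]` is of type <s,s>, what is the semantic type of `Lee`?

<<t,s>,<s,<s,s>>>

[[Lee some] [[idea [sleeps student]] seems]] is required to be <s,s>. [[idea [sleeps student]] seems] : s cannot yield <s,s> as functor, so [Lee some] : <s,<s,s>>.
[Lee some] is required to be <s,<s,s>>. some : <t,s> cannot yield <s,<s,s>> as functor, so Lee : <<t,s>,<s,<s,s>>>.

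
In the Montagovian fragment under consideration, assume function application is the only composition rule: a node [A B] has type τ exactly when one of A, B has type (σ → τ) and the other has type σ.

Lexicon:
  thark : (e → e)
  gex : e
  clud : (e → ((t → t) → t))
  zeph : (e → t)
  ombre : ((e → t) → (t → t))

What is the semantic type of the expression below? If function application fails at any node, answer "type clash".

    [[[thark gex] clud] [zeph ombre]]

t

[thark gex]: functor thark : (e → e), argument gex : e; result e.
[[thark gex] clud]: functor clud : (e → ((t → t) → t)), argument [thark gex] : e; result ((t → t) → t).
[zeph ombre]: functor ombre : ((e → t) → (t → t)), argument zeph : (e → t); result (t → t).
[[[thark gex] clud] [zeph ombre]]: functor [[thark gex] clud] : ((t → t) → t), argument [zeph ombre] : (t → t); result t.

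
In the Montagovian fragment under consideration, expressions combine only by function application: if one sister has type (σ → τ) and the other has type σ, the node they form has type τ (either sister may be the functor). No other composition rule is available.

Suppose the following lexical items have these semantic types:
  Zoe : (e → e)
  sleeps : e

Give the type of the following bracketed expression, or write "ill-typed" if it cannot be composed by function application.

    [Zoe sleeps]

At [Zoe sleeps], Zoe : (e → e) takes sleeps : e, giving e.

e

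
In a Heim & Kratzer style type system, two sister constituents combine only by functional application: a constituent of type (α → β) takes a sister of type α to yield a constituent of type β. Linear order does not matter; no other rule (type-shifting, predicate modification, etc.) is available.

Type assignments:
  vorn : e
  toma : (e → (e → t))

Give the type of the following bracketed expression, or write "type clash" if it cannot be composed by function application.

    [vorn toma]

[vorn toma] — toma of type (e → (e → t)) combines with vorn of type e: type (e → t).

(e → t)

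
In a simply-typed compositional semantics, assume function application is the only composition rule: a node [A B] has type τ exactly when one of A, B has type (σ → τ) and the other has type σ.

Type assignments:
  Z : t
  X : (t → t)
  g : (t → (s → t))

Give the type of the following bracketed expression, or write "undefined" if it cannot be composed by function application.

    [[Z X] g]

[Z X]: X is (t → t), Z is t; result t.
[[Z X] g]: g is (t → (s → t)), [Z X] is t; result (s → t).

(s → t)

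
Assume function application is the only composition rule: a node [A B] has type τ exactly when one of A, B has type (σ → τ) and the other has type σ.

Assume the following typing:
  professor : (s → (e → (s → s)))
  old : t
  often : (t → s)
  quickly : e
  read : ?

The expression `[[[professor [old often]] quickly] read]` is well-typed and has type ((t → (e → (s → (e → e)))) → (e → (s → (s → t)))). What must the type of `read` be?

((s → s) → ((t → (e → (s → (e → e)))) → (e → (s → (s → t)))))

At [[[professor [old often]] quickly] read] (required: ((t → (e → (s → (e → e)))) → (e → (s → (s → t))))): [[professor [old often]] quickly] is (s → s), which is not a function with range ((t → (e → (s → (e → e)))) → (e → (s → (s → t)))); hence read is the functor — type ((s → s) → ((t → (e → (s → (e → e)))) → (e → (s → (s → t))))).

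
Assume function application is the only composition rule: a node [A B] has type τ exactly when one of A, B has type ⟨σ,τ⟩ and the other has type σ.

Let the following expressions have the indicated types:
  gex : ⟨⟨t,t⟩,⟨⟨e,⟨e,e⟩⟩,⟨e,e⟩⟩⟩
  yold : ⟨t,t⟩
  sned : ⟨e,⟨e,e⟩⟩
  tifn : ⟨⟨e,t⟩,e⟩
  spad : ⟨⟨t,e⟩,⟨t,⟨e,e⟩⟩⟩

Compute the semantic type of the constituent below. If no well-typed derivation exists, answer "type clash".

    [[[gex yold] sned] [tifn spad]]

At [gex yold], gex : ⟨⟨t,t⟩,⟨⟨e,⟨e,e⟩⟩,⟨e,e⟩⟩⟩ takes yold : ⟨t,t⟩, giving ⟨⟨e,⟨e,e⟩⟩,⟨e,e⟩⟩.
At [[gex yold] sned], [gex yold] : ⟨⟨e,⟨e,e⟩⟩,⟨e,e⟩⟩ takes sned : ⟨e,⟨e,e⟩⟩, giving ⟨e,e⟩.
[tifn spad]: ⟨⟨e,t⟩,e⟩ and ⟨⟨t,e⟩,⟨t,⟨e,e⟩⟩⟩ cannot combine by function application — type clash.

type clash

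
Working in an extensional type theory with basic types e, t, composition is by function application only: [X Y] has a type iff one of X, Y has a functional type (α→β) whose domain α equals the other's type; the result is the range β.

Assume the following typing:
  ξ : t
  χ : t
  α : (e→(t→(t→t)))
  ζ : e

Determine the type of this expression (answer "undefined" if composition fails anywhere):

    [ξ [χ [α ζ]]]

t

[α ζ] — α of type (e→(t→(t→t))) combines with ζ of type e: type (t→(t→t)).
[χ [α ζ]] — [α ζ] of type (t→(t→t)) combines with χ of type t: type (t→t).
[ξ [χ [α ζ]]] — [χ [α ζ]] of type (t→t) combines with ξ of type t: type t.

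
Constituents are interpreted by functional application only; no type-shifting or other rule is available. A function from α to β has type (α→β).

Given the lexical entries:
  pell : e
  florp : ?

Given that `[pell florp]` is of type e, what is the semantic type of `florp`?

(e→e)

[pell florp] is required to be e. pell : e cannot yield e as functor, so florp : (e→e).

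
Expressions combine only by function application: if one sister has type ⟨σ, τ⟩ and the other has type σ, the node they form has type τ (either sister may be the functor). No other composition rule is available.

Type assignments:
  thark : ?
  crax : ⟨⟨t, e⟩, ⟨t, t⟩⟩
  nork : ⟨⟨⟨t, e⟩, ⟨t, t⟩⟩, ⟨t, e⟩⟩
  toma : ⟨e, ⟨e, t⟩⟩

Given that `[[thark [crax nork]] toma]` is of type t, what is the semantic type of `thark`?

[[thark [crax nork]] toma] is required to be t. toma : ⟨e, ⟨e, t⟩⟩ cannot yield t as functor, so [thark [crax nork]] : ⟨⟨e, ⟨e, t⟩⟩, t⟩.
[thark [crax nork]] is required to be ⟨⟨e, ⟨e, t⟩⟩, t⟩. [crax nork] : ⟨t, e⟩ cannot yield ⟨⟨e, ⟨e, t⟩⟩, t⟩ as functor, so thark : ⟨⟨t, e⟩, ⟨⟨e, ⟨e, t⟩⟩, t⟩⟩.

⟨⟨t, e⟩, ⟨⟨e, ⟨e, t⟩⟩, t⟩⟩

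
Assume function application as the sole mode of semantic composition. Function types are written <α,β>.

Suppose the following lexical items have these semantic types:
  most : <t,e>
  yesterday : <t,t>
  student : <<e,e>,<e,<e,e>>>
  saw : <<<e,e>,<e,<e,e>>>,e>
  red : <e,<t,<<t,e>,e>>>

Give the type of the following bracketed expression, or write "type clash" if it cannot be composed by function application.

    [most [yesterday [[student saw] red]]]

At [student saw], saw : <<<e,e>,<e,<e,e>>>,e> takes student : <<e,e>,<e,<e,e>>>, giving e.
At [[student saw] red], red : <e,<t,<<t,e>,e>>> takes [student saw] : e, giving <t,<<t,e>,e>>.
[yesterday [[student saw] red]]: <t,t> with <t,<<t,e>,e>> — neither is a function whose domain matches the other; composition fails here.

type clash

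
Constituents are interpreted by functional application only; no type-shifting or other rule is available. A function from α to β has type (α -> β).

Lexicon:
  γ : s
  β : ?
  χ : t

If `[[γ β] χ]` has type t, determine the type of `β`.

(s -> (t -> t))

For [[γ β] χ] to have type t with χ of type t, [γ β] must be the function: [γ β] : (t -> t).
For [γ β] to have type (t -> t) with γ of type s, β must be the function: β : (s -> (t -> t)).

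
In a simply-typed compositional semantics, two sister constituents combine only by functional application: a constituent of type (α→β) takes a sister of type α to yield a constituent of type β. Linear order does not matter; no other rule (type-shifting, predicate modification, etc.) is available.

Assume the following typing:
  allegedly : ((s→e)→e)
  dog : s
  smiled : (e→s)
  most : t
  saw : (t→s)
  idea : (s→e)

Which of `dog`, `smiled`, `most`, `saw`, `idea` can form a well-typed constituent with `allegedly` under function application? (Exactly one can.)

idea

dog : s — does not combine with allegedly.
smiled : (e→s) — does not combine with allegedly.
most : t — does not combine with allegedly.
saw : (t→s) — does not combine with allegedly.
idea — combines: allegedly : ((s→e)→e) takes idea : (s→e) as argument, giving e.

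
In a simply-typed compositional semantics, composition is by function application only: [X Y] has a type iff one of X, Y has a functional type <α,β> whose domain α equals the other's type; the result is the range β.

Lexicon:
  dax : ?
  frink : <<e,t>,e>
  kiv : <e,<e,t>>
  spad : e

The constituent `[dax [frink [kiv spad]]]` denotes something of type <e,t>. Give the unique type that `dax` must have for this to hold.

For [dax [frink [kiv spad]]] to have type <e,t> with [frink [kiv spad]] of type e, dax must be the function: dax : <e,<e,t>>.

<e,<e,t>>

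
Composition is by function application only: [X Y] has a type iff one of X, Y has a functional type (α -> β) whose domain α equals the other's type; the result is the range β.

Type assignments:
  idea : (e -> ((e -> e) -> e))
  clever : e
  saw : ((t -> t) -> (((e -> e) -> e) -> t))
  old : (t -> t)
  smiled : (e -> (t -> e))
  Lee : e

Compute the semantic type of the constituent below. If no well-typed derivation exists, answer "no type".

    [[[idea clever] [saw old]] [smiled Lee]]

[idea clever]: (e -> ((e -> e) -> e)) applied to e yields ((e -> e) -> e).
[saw old]: ((t -> t) -> (((e -> e) -> e) -> t)) applied to (t -> t) yields (((e -> e) -> e) -> t).
[[idea clever] [saw old]]: (((e -> e) -> e) -> t) applied to ((e -> e) -> e) yields t.
[smiled Lee]: (e -> (t -> e)) applied to e yields (t -> e).
[[[idea clever] [saw old]] [smiled Lee]]: (t -> e) applied to t yields e.

e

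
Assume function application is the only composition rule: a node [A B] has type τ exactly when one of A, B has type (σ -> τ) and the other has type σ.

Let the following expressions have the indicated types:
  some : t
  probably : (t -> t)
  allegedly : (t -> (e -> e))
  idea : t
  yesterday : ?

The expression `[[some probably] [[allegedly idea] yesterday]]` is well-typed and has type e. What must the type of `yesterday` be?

((e -> e) -> (t -> e))

[[some probably] [[allegedly idea] yesterday]] is required to be e. [some probably] : t cannot yield e as functor, so [[allegedly idea] yesterday] : (t -> e).
[[allegedly idea] yesterday] is required to be (t -> e). [allegedly idea] : (e -> e) cannot yield (t -> e) as functor, so yesterday : ((e -> e) -> (t -> e)).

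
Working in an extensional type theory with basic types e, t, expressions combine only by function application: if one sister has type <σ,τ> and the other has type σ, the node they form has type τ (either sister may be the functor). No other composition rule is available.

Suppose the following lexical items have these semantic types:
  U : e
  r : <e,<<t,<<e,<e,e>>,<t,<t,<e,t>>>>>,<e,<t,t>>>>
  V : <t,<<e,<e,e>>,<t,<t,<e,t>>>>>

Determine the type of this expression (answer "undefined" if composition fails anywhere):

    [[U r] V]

<e,<t,t>>

At [U r], r : <e,<<t,<<e,<e,e>>,<t,<t,<e,t>>>>>,<e,<t,t>>>> takes U : e, giving <<t,<<e,<e,e>>,<t,<t,<e,t>>>>>,<e,<t,t>>>.
At [[U r] V], [U r] : <<t,<<e,<e,e>>,<t,<t,<e,t>>>>>,<e,<t,t>>> takes V : <t,<<e,<e,e>>,<t,<t,<e,t>>>>>, giving <e,<t,t>>.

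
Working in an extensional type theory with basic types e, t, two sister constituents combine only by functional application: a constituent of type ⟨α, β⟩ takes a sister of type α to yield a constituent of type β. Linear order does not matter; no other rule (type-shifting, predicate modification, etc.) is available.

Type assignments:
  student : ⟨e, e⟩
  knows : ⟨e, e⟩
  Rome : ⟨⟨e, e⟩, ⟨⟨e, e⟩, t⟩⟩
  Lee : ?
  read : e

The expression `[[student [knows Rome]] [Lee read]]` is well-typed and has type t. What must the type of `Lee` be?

[[student [knows Rome]] [Lee read]] must have type t. The sister [student [knows Rome]] has type t; that is not a function onto t, so [Lee read] must be the functor, of type ⟨t, t⟩.
[Lee read] must have type ⟨t, t⟩. The sister read has type e; that is not a function onto ⟨t, t⟩, so Lee must be the functor, of type ⟨e, ⟨t, t⟩⟩.

⟨e, ⟨t, t⟩⟩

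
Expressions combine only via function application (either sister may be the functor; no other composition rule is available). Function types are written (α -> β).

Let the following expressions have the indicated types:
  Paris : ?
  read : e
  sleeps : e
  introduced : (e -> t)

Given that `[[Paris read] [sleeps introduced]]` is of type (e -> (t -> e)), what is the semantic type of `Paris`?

[[Paris read] [sleeps introduced]] must have type (e -> (t -> e)). The sister [sleeps introduced] has type t; that is not a function onto (e -> (t -> e)), so [Paris read] must be the functor, of type (t -> (e -> (t -> e))).
[Paris read] must have type (t -> (e -> (t -> e))). The sister read has type e; that is not a function onto (t -> (e -> (t -> e))), so Paris must be the functor, of type (e -> (t -> (e -> (t -> e)))).

(e -> (t -> (e -> (t -> e))))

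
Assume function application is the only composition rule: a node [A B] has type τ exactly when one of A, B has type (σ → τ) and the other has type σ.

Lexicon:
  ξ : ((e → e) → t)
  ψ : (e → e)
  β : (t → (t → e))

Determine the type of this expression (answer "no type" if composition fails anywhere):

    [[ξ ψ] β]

(t → e)

[ξ ψ] — ξ of type ((e → e) → t) combines with ψ of type (e → e): type t.
[[ξ ψ] β] — β of type (t → (t → e)) combines with [ξ ψ] of type t: type (t → e).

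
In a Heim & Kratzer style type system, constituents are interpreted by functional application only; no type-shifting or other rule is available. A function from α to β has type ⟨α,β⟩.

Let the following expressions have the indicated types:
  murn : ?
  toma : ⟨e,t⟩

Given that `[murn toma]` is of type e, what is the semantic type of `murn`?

[murn toma] must have type e. The sister toma has type ⟨e,t⟩; that is not a function onto e, so murn must be the functor, of type ⟨⟨e,t⟩,e⟩.

⟨⟨e,t⟩,e⟩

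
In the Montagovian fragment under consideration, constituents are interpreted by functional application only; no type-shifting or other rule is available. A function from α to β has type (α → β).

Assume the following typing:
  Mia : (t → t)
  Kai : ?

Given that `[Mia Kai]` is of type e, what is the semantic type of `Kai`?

((t → t) → e)

For [Mia Kai] to have type e with Mia of type (t → t), Kai must be the function: Kai : ((t → t) → e).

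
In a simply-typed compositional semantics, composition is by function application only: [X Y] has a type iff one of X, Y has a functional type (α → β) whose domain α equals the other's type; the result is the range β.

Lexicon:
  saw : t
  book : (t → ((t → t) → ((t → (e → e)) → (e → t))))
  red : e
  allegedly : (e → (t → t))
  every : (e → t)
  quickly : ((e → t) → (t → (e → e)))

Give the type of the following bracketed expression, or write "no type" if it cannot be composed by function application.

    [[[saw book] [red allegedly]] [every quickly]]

At [saw book], book : (t → ((t → t) → ((t → (e → e)) → (e → t)))) takes saw : t, giving ((t → t) → ((t → (e → e)) → (e → t))).
At [red allegedly], allegedly : (e → (t → t)) takes red : e, giving (t → t).
At [[saw book] [red allegedly]], [saw book] : ((t → t) → ((t → (e → e)) → (e → t))) takes [red allegedly] : (t → t), giving ((t → (e → e)) → (e → t)).
At [every quickly], quickly : ((e → t) → (t → (e → e))) takes every : (e → t), giving (t → (e → e)).
At [[[saw book] [red allegedly]] [every quickly]], [[saw book] [red allegedly]] : ((t → (e → e)) → (e → t)) takes [every quickly] : (t → (e → e)), giving (e → t).

(e → t)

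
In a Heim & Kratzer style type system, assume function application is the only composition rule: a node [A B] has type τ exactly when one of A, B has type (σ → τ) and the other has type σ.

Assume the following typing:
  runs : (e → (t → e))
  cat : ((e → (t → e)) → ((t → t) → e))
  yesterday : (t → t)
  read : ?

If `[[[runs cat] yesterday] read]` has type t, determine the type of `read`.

For [[[runs cat] yesterday] read] to have type t with [[runs cat] yesterday] of type e, read must be the function: read : (e → t).

(e → t)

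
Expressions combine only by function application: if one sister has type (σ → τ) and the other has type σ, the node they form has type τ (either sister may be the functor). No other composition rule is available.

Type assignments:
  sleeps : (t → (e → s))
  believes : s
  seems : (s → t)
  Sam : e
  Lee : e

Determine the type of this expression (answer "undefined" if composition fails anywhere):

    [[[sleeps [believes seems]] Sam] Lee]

undefined

[believes seems]: functor seems : (s → t), argument believes : s; result t.
[sleeps [believes seems]]: functor sleeps : (t → (e → s)), argument [believes seems] : t; result (e → s).
[[sleeps [believes seems]] Sam]: functor [sleeps [believes seems]] : (e → s), argument Sam : e; result s.
[[[sleeps [believes seems]] Sam] Lee]: s and e cannot combine by function application — type clash.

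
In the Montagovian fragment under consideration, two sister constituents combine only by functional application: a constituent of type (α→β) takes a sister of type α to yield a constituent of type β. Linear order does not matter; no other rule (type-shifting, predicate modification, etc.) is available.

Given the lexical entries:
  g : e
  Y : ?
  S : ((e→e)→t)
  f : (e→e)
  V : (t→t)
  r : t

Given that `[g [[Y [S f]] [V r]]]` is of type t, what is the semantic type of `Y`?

[g [[Y [S f]] [V r]]] is required to be t. g : e cannot yield t as functor, so [[Y [S f]] [V r]] : (e→t).
[[Y [S f]] [V r]] is required to be (e→t). [V r] : t cannot yield (e→t) as functor, so [Y [S f]] : (t→(e→t)).
[Y [S f]] is required to be (t→(e→t)). [S f] : t cannot yield (t→(e→t)) as functor, so Y : (t→(t→(e→t))).

(t→(t→(e→t)))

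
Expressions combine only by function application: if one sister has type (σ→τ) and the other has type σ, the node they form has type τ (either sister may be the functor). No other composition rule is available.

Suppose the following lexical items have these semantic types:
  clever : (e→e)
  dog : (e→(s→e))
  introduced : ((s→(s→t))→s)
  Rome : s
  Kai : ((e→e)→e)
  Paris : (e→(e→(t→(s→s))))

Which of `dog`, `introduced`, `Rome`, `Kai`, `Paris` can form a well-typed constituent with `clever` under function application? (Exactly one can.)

Kai

dog : (e→(s→e)) — does not combine with clever.
introduced : ((s→(s→t))→s) — does not combine with clever.
Rome : s — does not combine with clever.
Kai — combines: Kai : ((e→e)→e) takes clever : (e→e) as argument, giving e.
Paris : (e→(e→(t→(s→s)))) — does not combine with clever.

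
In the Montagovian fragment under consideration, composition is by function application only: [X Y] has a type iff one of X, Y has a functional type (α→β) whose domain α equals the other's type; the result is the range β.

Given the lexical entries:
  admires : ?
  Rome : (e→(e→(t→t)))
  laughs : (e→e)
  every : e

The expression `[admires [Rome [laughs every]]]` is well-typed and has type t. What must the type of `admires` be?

[admires [Rome [laughs every]]] is required to be t. [Rome [laughs every]] : (e→(t→t)) cannot yield t as functor, so admires : ((e→(t→t))→t).

((e→(t→t))→t)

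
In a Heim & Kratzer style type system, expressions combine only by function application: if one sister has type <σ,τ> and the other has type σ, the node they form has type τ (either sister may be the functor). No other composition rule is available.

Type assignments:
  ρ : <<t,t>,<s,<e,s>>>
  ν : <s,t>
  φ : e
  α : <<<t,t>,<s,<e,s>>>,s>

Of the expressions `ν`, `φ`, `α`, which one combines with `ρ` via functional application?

α

ν : <s,t> — ρ needs <t,t>; ν needs s; neither fits.
φ : e — ρ needs <t,t>; φ needs nothing (atomic); neither fits.
α — combines: α : <<<t,t>,<s,<e,s>>>,s> takes ρ : <<t,t>,<s,<e,s>>> as argument, giving s.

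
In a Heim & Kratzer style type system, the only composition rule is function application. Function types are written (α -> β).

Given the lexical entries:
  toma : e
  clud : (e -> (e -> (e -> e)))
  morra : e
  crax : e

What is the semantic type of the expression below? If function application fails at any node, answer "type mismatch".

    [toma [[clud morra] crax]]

[clud morra]: clud is (e -> (e -> (e -> e))), morra is e; result (e -> (e -> e)).
[[clud morra] crax]: [clud morra] is (e -> (e -> e)), crax is e; result (e -> e).
[toma [[clud morra] crax]]: [[clud morra] crax] is (e -> e), toma is e; result e.

e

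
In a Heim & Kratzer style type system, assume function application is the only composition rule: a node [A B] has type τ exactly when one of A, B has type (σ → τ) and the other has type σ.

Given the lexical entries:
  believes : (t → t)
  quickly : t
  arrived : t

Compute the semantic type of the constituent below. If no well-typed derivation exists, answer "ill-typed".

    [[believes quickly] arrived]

ill-typed

[believes quickly] — believes of type (t → t) combines with quickly of type t: type t.
At [[believes quickly] arrived]: neither t nor t can take the other as argument; the node is ill-typed.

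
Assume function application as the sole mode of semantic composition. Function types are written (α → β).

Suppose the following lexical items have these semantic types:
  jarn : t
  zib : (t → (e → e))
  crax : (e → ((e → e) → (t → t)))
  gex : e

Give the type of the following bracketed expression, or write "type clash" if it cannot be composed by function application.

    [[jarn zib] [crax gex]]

(t → t)

[jarn zib]: functor zib : (t → (e → e)), argument jarn : t; result (e → e).
[crax gex]: functor crax : (e → ((e → e) → (t → t))), argument gex : e; result ((e → e) → (t → t)).
[[jarn zib] [crax gex]]: functor [crax gex] : ((e → e) → (t → t)), argument [jarn zib] : (e → e); result (t → t).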